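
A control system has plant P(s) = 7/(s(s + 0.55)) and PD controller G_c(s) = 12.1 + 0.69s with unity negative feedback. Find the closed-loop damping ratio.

ζ = 0.292

Forward path: (12.1 + 0.69s)·7/(s(s+0.55)). The closed-loop characteristic equation is s² + (0.55 + 7·0.69)s + 7·12.1 = 0.
That is s² + 5.38s + 84.7 = 0, so ω_n = 9.203 rad/s and ζ = 5.38/(2·9.203) = 0.2923.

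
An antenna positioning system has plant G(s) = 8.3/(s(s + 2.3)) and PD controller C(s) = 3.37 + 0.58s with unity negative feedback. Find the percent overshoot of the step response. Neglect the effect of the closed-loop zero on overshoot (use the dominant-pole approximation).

5.75%

Forward path: (3.37 + 0.58s)·8.3/(s(s+2.3)). The closed-loop characteristic equation is s² + (2.3 + 8.3·0.58)s + 8.3·3.37 = 0.
That is s² + 7.114s + 27.97 = 0, so ω_n = 5.289 rad/s and ζ = 7.114/(2·5.289) = 0.6726.
%OS = 100·exp(−πζ/√(1−ζ²)) = 5.75%.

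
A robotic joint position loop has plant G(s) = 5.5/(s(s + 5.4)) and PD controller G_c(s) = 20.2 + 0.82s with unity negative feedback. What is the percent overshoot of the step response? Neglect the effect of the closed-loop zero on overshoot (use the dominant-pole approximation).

Forward path: (20.2 + 0.82s)·5.5/(s(s+5.4)). The closed-loop characteristic equation is s² + (5.4 + 5.5·0.82)s + 5.5·20.2 = 0.
That is s² + 9.91s + 111.1 = 0, so ω_n = 10.54 rad/s and ζ = 9.91/(2·10.54) = 0.4701.
%OS = 100·exp(−πζ/√(1−ζ²)) = 18.8%.

18.8%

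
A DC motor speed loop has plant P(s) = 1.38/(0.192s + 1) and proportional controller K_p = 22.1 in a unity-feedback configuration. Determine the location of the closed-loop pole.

Closed loop: T(s) = K_p·P/(1+K_p·P) = 30.5/(0.192s + 1 + 30.5), with pole at s = −(1 + 30.5)/0.192 = −164.1.

s = -164.1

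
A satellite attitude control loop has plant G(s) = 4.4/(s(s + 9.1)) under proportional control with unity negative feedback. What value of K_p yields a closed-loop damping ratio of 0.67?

K_p = 10.5

Closed-loop characteristic equation: s² + 9.1s + K_p·4.4 = 0.
So ω_n = √(4.4K_p) and 2ζω_n = 9.1, giving ζ = 9.1/(2√(4.4K_p)).
Setting ζ = 0.67: √(4.4K_p) = 9.1/(2·0.67) = 6.791, so K_p = 46.12/4.4 = 10.5.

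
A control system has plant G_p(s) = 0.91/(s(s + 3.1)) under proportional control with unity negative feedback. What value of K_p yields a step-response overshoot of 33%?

From %OS = 100·exp(−πζ/√(1−ζ²)) = 33%, ζ = −ln(0.33)/√(π²+ln²(0.33)) = 0.3328.
Characteristic equation s² + 3.1s + 0.91K_p = 0 gives ζ = 3.1/(2√(0.91K_p)).
Setting ζ = 0.3328: √(0.91K_p) = 3.1/(2·0.3328) = 4.658, so K_p = 21.69/0.91 = 23.8.

K_p = 23.8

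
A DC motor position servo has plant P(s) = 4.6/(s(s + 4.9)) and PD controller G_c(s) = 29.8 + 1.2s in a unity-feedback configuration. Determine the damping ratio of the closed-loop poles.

ζ = 0.445

Forward path: (29.8 + 1.2s)·4.6/(s(s+4.9)). The closed-loop characteristic equation is s² + (4.9 + 4.6·1.2)s + 4.6·29.8 = 0.
That is s² + 10.42s + 137.1 = 0, so ω_n = 11.71 rad/s and ζ = 10.42/(2·11.71) = 0.445.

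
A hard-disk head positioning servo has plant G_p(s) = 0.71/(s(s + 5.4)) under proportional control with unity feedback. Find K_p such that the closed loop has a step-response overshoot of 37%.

From %OS = 100·exp(−πζ/√(1−ζ²)) = 37%, ζ = −ln(0.37)/√(π²+ln²(0.37)) = 0.3017.
Characteristic equation s² + 5.4s + 0.71K_p = 0 gives ζ = 5.4/(2√(0.71K_p)).
Setting ζ = 0.3017: √(0.71K_p) = 5.4/(2·0.3017) = 8.948, so K_p = 80.07/0.71 = 113.

K_p = 113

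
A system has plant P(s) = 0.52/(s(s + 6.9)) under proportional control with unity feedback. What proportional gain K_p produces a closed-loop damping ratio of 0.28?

K_p = 292

Closed-loop characteristic equation: s² + 6.9s + K_p·0.52 = 0.
So ω_n = √(0.52K_p) and 2ζω_n = 6.9, giving ζ = 6.9/(2√(0.52K_p)).
Setting ζ = 0.28: √(0.52K_p) = 6.9/(2·0.28) = 12.32, so K_p = 151.8/0.52 = 292.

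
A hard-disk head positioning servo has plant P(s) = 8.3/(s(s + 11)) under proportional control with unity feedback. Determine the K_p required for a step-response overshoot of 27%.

K_p = 24.6

From %OS = 100·exp(−πζ/√(1−ζ²)) = 27%, ζ = −ln(0.27)/√(π²+ln²(0.27)) = 0.3847.
Characteristic equation s² + 11s + 8.3K_p = 0 gives ζ = 11/(2√(8.3K_p)).
Setting ζ = 0.3847: √(8.3K_p) = 11/(2·0.3847) = 14.3, so K_p = 204.4/8.3 = 24.6.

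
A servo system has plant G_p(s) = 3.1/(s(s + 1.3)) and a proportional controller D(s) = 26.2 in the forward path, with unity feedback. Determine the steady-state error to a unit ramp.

0.016

The loop has one pole at the origin (type 1). Velocity error constant K_v = lim_{s→0} s·D(s)G_p(s) = 26.2·3.1/1.3 = 62.48.
Steady-state error to a unit ramp: e_ss = 1/K_v = 0.016.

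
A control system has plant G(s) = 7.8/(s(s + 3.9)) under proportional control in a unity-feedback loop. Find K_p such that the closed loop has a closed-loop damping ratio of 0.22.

K_p = 10.1

Closed-loop characteristic equation: s² + 3.9s + K_p·7.8 = 0.
So ω_n = √(7.8K_p) and 2ζω_n = 3.9, giving ζ = 3.9/(2√(7.8K_p)).
Setting ζ = 0.22: √(7.8K_p) = 3.9/(2·0.22) = 8.864, so K_p = 78.56/7.8 = 10.1.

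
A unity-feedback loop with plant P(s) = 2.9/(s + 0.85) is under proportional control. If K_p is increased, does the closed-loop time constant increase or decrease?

decrease

Closed-loop pole is at s = −(0.85+K_p·2.9); larger K_p moves it further left, so τ = 1/(0.85+K_p·2.9) decreases.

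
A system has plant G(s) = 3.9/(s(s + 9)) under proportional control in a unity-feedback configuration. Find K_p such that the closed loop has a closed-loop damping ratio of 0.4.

Closed-loop characteristic equation: s² + 9s + K_p·3.9 = 0.
So ω_n = √(3.9K_p) and 2ζω_n = 9, giving ζ = 9/(2√(3.9K_p)).
Setting ζ = 0.4: √(3.9K_p) = 9/(2·0.4) = 11.25, so K_p = 126.6/3.9 = 32.5.

K_p = 32.5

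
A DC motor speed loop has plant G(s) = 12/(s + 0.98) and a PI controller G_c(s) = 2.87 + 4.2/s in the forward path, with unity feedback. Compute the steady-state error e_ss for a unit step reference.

0

The open loop G_c(s)G(s) has a pole at the origin (type 1), so the static position error constant is infinite and e_ss = 1/(1+∞) = 0.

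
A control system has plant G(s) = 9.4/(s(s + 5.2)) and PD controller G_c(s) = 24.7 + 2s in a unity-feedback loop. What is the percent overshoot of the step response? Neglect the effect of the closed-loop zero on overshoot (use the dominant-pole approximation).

Forward path: (24.7 + 2s)·9.4/(s(s+5.2)). The closed-loop characteristic equation is s² + (5.2 + 9.4·2)s + 9.4·24.7 = 0.
That is s² + 24s + 232.2 = 0, so ω_n = 15.24 rad/s and ζ = 24/(2·15.24) = 0.7875.
%OS = 100·exp(−πζ/√(1−ζ²)) = 1.8%.

1.8%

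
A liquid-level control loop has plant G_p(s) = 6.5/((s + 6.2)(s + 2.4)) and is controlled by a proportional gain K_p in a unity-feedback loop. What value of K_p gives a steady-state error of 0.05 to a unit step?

K_p = 43.5

The loop is type 0, so e_ss(step) = 1/(1 + K_pos) with K_pos = K_p·G_p(0).
G_p(0) = 0.4368. Require 1/(1 + K_p·0.4368) = 0.05, so 1 + 0.4368·K_p = 20.
K_p = (20 − 1)/0.4368 = 43.5.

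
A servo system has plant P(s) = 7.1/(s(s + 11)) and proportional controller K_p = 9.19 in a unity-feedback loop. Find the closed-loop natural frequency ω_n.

With unity feedback the closed-loop characteristic equation is s² + 11s + 9.19·7.1 = s² + 11s + 65.25 = 0.
So ω_n² = 65.25 ⇒ ω_n = 8.078 rad/s, and ζ = 11/(2ω_n) = 0.681.

ω_n = 8.08 rad/s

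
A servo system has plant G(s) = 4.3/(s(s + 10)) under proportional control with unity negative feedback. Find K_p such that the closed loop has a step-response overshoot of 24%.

K_p = 34

From %OS = 100·exp(−πζ/√(1−ζ²)) = 24%, ζ = −ln(0.24)/√(π²+ln²(0.24)) = 0.4136.
Characteristic equation s² + 10s + 4.3K_p = 0 gives ζ = 10/(2√(4.3K_p)).
Setting ζ = 0.4136: √(4.3K_p) = 10/(2·0.4136) = 12.09, so K_p = 146.1/4.3 = 34.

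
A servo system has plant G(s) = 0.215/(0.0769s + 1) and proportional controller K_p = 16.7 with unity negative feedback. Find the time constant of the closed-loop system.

τ = 0.0168 s

Closed loop: T(s) = K_p·G/(1+K_p·G) = 3.59/(0.0769s + 1 + 3.59), with pole at s = −(1 + 3.59)/0.0769 = −59.69.
Closed-loop time constant τ = 1/59.69 = 0.0168 s.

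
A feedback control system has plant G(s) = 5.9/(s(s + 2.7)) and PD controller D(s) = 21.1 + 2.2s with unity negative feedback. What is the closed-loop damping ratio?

Forward path: (21.1 + 2.2s)·5.9/(s(s+2.7)). The closed-loop characteristic equation is s² + (2.7 + 5.9·2.2)s + 5.9·21.1 = 0.
That is s² + 15.68s + 124.5 = 0, so ω_n = 11.16 rad/s and ζ = 15.68/(2·11.16) = 0.7027.

ζ = 0.703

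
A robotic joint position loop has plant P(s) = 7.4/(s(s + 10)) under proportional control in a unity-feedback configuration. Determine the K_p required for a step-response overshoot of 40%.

From %OS = 100·exp(−πζ/√(1−ζ²)) = 40%, ζ = −ln(0.4)/√(π²+ln²(0.4)) = 0.28.
Characteristic equation s² + 10s + 7.4K_p = 0 gives ζ = 10/(2√(7.4K_p)).
Setting ζ = 0.28: √(7.4K_p) = 10/(2·0.28) = 17.86, so K_p = 318.9/7.4 = 43.1.

K_p = 43.1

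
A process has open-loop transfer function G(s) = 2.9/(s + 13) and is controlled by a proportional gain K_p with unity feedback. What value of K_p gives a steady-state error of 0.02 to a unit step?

K_p = 220

The loop is type 0, so e_ss(step) = 1/(1 + K_pos) with K_pos = K_p·G(0).
G(0) = 0.2231. Require 1/(1 + K_p·0.2231) = 0.02, so 1 + 0.2231·K_p = 50.
K_p = (50 − 1)/0.2231 = 220.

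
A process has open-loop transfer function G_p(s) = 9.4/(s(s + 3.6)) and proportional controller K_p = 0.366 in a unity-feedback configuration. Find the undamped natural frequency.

ω_n = 1.85 rad/s

The closed-loop denominator is s(s+3.6) + 0.366·9.4 = s² + 3.6s + 3.44.
Matching s² + 2ζω_n s + ω_n²: ω_n = √3.44 = 1.855 rad/s and 2ζω_n = 3.6, so ζ = 3.6/(2·1.855) = 0.97.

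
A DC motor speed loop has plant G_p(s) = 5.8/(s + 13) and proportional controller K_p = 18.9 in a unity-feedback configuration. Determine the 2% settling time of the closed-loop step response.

T_s ≈ 0.0326 s

Closed-loop transfer function: T(s) = K_p·G_p(s)/(1 + K_p·G_p(s)) = 109.6/(s + 13 + 109.6) = 109.6/(s + 122.6).
Time constant τ = 1/122.6 = 0.008155 s, so the 2% settling time is about 4τ = 0.0326 s.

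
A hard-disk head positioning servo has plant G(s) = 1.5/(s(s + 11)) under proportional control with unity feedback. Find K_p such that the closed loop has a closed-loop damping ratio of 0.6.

K_p = 56

Closed-loop characteristic equation: s² + 11s + K_p·1.5 = 0.
So ω_n = √(1.5K_p) and 2ζω_n = 11, giving ζ = 11/(2√(1.5K_p)).
Setting ζ = 0.6: √(1.5K_p) = 11/(2·0.6) = 9.167, so K_p = 84.03/1.5 = 56.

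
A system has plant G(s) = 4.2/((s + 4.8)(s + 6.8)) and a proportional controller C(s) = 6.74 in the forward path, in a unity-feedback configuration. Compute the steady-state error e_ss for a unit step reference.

The loop is type 0. Static position error constant K_pos = C(0)·G(0) = 6.74·0.1287 = 0.8673.
Steady-state error to a unit step: e_ss = 1/(1+K_pos) = 1/1.867 = 0.536.

0.536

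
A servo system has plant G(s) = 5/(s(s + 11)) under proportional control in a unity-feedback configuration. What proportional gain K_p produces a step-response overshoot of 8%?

From %OS = 100·exp(−πζ/√(1−ζ²)) = 8%, ζ = −ln(0.08)/√(π²+ln²(0.08)) = 0.6266.
Characteristic equation s² + 11s + 5K_p = 0 gives ζ = 11/(2√(5K_p)).
Setting ζ = 0.6266: √(5K_p) = 11/(2·0.6266) = 8.778, so K_p = 77.05/5 = 15.4.

K_p = 15.4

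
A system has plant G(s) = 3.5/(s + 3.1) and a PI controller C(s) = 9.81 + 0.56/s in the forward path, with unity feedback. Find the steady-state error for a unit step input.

0

The open loop C(s)G(s) has a pole at the origin (type 1), so the static position error constant is infinite and e_ss = 1/(1+∞) = 0.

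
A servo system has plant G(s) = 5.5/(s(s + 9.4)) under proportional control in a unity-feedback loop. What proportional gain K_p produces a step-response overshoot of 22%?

K_p = 21.3

From %OS = 100·exp(−πζ/√(1−ζ²)) = 22%, ζ = −ln(0.22)/√(π²+ln²(0.22)) = 0.4342.
Characteristic equation s² + 9.4s + 5.5K_p = 0 gives ζ = 9.4/(2√(5.5K_p)).
Setting ζ = 0.4342: √(5.5K_p) = 9.4/(2·0.4342) = 10.83, so K_p = 117.2/5.5 = 21.3.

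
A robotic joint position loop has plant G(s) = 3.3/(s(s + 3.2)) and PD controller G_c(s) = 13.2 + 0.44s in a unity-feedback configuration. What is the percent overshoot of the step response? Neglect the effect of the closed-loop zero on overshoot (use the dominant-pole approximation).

30.6%

Forward path: (13.2 + 0.44s)·3.3/(s(s+3.2)). The closed-loop characteristic equation is s² + (3.2 + 3.3·0.44)s + 3.3·13.2 = 0.
That is s² + 4.652s + 43.56 = 0, so ω_n = 6.6 rad/s and ζ = 4.652/(2·6.6) = 0.3524.
%OS = 100·exp(−πζ/√(1−ζ²)) = 30.6%.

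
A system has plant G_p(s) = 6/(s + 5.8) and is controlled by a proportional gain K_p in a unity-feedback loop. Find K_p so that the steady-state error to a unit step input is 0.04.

K_p = 23.2

Steady-state error for a unit step on this type-0 loop is 1/(1 + K_p·G_p(0)).
G_p(0) = 1.034. Require 1/(1 + K_p·1.034) = 0.04, so 1 + 1.034·K_p = 25.
K_p = (25 − 1)/1.034 = 23.2.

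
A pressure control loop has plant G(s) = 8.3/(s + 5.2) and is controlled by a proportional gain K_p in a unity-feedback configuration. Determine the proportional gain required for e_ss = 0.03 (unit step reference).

The loop is type 0, so e_ss(step) = 1/(1 + K_pos) with K_pos = K_p·G(0).
G(0) = 1.596. Require 1/(1 + K_p·1.596) = 0.03, so 1 + 1.596·K_p = 33.33.
K_p = (33.33 − 1)/1.596 = 20.3.

K_p = 20.3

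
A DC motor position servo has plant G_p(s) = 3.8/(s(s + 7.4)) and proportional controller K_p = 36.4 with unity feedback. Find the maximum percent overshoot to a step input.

35.3%

Closed-loop characteristic equation: s² + 7.4s + 138.3 = 0, so ω_n = 11.76 rad/s and ζ = 7.4/(2·11.76) = 0.3146.
%OS = 100·exp(−πζ/√(1−ζ²)) = 100·exp(−π·0.3146/√0.901) = 35.3%.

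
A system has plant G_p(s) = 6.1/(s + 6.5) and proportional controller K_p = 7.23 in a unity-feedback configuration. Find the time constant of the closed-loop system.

Closed-loop transfer function: T(s) = K_p·G_p(s)/(1 + K_p·G_p(s)) = 44.1/(s + 6.5 + 44.1) = 44.1/(s + 50.6).
Time constant τ = 1/50.6 = 0.0198 s.

τ = 0.0198 s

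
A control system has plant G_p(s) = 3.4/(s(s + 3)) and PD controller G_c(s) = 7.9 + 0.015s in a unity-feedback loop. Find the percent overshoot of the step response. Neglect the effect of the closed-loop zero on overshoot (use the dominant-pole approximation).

38%

Forward path: (7.9 + 0.015s)·3.4/(s(s+3)). The closed-loop characteristic equation is s² + (3 + 3.4·0.015)s + 3.4·7.9 = 0.
That is s² + 3.051s + 26.86 = 0, so ω_n = 5.183 rad/s and ζ = 3.051/(2·5.183) = 0.2943.
%OS = 100·exp(−πζ/√(1−ζ²)) = 38%.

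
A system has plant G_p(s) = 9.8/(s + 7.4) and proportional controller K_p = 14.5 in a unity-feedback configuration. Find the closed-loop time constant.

Closed-loop transfer function: T(s) = K_p·G_p(s)/(1 + K_p·G_p(s)) = 142.1/(s + 7.4 + 142.1) = 142.1/(s + 149.5).
Time constant τ = 1/149.5 = 0.00669 s.

τ = 0.00669 s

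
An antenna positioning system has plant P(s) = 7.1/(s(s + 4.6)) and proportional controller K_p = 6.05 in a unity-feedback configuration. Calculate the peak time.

T_p = 0.512 s

The closed-loop denominator s² + 4.6s + 42.95 gives ω_n = √42.95 = 6.554 and ζ = 4.6/(2ω_n) = 0.3509.
Damped frequency ω_d = ω_n√(1−ζ²) = 6.137 rad/s, so peak time T_p = π/ω_d = 0.512 s.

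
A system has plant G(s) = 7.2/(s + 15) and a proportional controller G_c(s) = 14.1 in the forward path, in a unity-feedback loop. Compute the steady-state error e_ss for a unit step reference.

The loop is type 0. Static position error constant K_pos = G_c(0)·G(0) = 14.1·0.48 = 6.768.
Steady-state error to a unit step: e_ss = 1/(1+K_pos) = 1/7.768 = 0.129.

0.129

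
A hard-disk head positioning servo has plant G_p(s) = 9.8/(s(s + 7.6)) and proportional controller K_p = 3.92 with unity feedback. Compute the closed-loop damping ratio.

ζ = 0.613

The closed-loop denominator is s(s+7.6) + 3.92·9.8 = s² + 7.6s + 38.42.
Matching s² + 2ζω_n s + ω_n²: ω_n = √38.42 = 6.198 rad/s and 2ζω_n = 7.6, so ζ = 7.6/(2·6.198) = 0.613.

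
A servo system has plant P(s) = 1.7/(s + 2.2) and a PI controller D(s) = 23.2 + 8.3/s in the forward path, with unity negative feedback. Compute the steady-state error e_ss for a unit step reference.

0

The open loop D(s)P(s) has a pole at the origin (type 1), so the static position error constant is infinite and e_ss = 1/(1+∞) = 0.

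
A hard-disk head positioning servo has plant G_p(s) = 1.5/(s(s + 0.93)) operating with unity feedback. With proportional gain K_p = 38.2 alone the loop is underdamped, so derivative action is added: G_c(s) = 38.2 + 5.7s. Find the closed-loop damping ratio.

Forward path: (38.2 + 5.7s)·1.5/(s(s+0.93)). The closed-loop characteristic equation is s² + (0.93 + 1.5·5.7)s + 1.5·38.2 = 0.
That is s² + 9.48s + 57.3 = 0, so ω_n = 7.57 rad/s and ζ = 9.48/(2·7.57) = 0.6262.

ζ = 0.626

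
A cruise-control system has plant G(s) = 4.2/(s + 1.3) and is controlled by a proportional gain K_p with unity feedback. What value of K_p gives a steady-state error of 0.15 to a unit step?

The loop is type 0, so e_ss(step) = 1/(1 + K_pos) with K_pos = K_p·G(0).
G(0) = 3.231. Require 1/(1 + K_p·3.231) = 0.15, so 1 + 3.231·K_p = 6.667.
K_p = (6.667 − 1)/3.231 = 1.75.

K_p = 1.75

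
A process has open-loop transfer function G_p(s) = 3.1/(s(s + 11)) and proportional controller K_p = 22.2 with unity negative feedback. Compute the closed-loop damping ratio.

With unity feedback the closed-loop characteristic equation is s² + 11s + 22.2·3.1 = s² + 11s + 68.82 = 0.
Matching s² + 2ζω_n s + ω_n²: ω_n = √68.82 = 8.296 rad/s and 2ζω_n = 11, so ζ = 11/(2·8.296) = 0.663.

ζ = 0.663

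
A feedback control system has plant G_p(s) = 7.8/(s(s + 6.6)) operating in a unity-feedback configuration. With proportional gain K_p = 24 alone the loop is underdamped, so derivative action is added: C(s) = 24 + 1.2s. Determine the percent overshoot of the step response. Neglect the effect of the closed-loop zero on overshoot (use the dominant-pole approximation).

10.5%

Forward path: (24 + 1.2s)·7.8/(s(s+6.6)). The closed-loop characteristic equation is s² + (6.6 + 7.8·1.2)s + 7.8·24 = 0.
That is s² + 15.96s + 187.2 = 0, so ω_n = 13.68 rad/s and ζ = 15.96/(2·13.68) = 0.5832.
%OS = 100·exp(−πζ/√(1−ζ²)) = 10.5%.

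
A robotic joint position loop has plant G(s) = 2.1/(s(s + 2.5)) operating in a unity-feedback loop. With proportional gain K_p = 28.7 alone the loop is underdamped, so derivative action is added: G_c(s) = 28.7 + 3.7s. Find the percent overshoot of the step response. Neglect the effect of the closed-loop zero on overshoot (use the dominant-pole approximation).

6.26%

Forward path: (28.7 + 3.7s)·2.1/(s(s+2.5)). The closed-loop characteristic equation is s² + (2.5 + 2.1·3.7)s + 2.1·28.7 = 0.
That is s² + 10.27s + 60.27 = 0, so ω_n = 7.763 rad/s and ζ = 10.27/(2·7.763) = 0.6614.
%OS = 100·exp(−πζ/√(1−ζ²)) = 6.26%.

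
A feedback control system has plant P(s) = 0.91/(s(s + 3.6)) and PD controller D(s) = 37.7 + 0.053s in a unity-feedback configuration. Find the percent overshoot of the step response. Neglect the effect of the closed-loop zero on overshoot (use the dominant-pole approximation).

35.7%

Forward path: (37.7 + 0.053s)·0.91/(s(s+3.6)). The closed-loop characteristic equation is s² + (3.6 + 0.91·0.053)s + 0.91·37.7 = 0.
That is s² + 3.648s + 34.31 = 0, so ω_n = 5.857 rad/s and ζ = 3.648/(2·5.857) = 0.3114.
%OS = 100·exp(−πζ/√(1−ζ²)) = 35.7%.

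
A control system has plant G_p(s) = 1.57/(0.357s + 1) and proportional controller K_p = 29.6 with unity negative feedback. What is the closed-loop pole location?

Closed loop: T(s) = K_p·G_p/(1+K_p·G_p) = 46.47/(0.357s + 1 + 46.47), with pole at s = −(1 + 46.47)/0.357 = −133.

s = -133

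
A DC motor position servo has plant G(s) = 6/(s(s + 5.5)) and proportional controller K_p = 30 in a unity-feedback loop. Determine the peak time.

Closed-loop characteristic equation: s² + 5.5s + 180 = 0, so ω_n = 13.42 rad/s and ζ = 5.5/(2·13.42) = 0.205.
Damped frequency ω_d = ω_n√(1−ζ²) = 13.13 rad/s, so peak time T_p = π/ω_d = 0.239 s.

T_p = 0.239 s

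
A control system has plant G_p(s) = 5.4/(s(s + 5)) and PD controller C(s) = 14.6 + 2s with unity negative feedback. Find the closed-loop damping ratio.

Forward path: (14.6 + 2s)·5.4/(s(s+5)). The closed-loop characteristic equation is s² + (5 + 5.4·2)s + 5.4·14.6 = 0.
That is s² + 15.8s + 78.84 = 0, so ω_n = 8.879 rad/s and ζ = 15.8/(2·8.879) = 0.8897.

ζ = 0.89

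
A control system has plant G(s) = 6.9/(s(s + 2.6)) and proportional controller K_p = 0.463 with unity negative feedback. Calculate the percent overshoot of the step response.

Closed-loop characteristic equation: s² + 2.6s + 3.195 = 0, so ω_n = 1.787 rad/s and ζ = 2.6/(2·1.787) = 0.7273.
%OS = 100·exp(−πζ/√(1−ζ²)) = 100·exp(−π·0.7273/√0.471) = 3.58%.

3.58%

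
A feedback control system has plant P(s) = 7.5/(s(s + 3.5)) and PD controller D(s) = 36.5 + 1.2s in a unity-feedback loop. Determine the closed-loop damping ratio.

ζ = 0.378

Forward path: (36.5 + 1.2s)·7.5/(s(s+3.5)). The closed-loop characteristic equation is s² + (3.5 + 7.5·1.2)s + 7.5·36.5 = 0.
That is s² + 12.5s + 273.8 = 0, so ω_n = 16.55 rad/s and ζ = 12.5/(2·16.55) = 0.3777.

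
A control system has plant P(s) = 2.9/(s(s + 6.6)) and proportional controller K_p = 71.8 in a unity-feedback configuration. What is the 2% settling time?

T_s ≈ 1.21 s

From 1 + K_pP(s) = 0: s² + 6.6s + 208.2 = 0 ⇒ ω_n = 14.43, ζ = 0.2287.
2% settling time T_s ≈ 4/(ζω_n) = 4/3.3 = 1.21 s.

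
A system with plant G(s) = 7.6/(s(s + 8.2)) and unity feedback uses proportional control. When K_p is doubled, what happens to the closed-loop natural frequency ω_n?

increase

ω_n = √(7.6·K_p), which grows with K_p.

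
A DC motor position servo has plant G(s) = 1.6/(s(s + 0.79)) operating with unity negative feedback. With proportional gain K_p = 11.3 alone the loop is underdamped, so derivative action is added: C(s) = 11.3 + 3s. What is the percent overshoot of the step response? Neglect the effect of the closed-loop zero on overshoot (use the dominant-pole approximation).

Forward path: (11.3 + 3s)·1.6/(s(s+0.79)). The closed-loop characteristic equation is s² + (0.79 + 1.6·3)s + 1.6·11.3 = 0.
That is s² + 5.59s + 18.08 = 0, so ω_n = 4.252 rad/s and ζ = 5.59/(2·4.252) = 0.6573.
%OS = 100·exp(−πζ/√(1−ζ²)) = 6.46%.

6.46%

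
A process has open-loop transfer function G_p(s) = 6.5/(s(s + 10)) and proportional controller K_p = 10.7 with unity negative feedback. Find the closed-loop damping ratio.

The closed-loop denominator is s(s+10) + 10.7·6.5 = s² + 10s + 69.55.
So ω_n² = 69.55 ⇒ ω_n = 8.34 rad/s, and ζ = 10/(2ω_n) = 0.6.

ζ = 0.6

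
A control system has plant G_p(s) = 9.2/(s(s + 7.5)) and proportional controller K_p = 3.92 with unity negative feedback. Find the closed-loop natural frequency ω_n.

ω_n = 6.01 rad/s

With unity feedback the closed-loop characteristic equation is s² + 7.5s + 3.92·9.2 = s² + 7.5s + 36.06 = 0.
So ω_n² = 36.06 ⇒ ω_n = 6.005 rad/s, and ζ = 7.5/(2ω_n) = 0.624.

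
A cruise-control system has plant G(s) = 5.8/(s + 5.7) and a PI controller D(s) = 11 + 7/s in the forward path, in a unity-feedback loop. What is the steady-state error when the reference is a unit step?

The open loop D(s)G(s) has a pole at the origin (type 1), so the static position error constant is infinite and e_ss = 1/(1+∞) = 0.

0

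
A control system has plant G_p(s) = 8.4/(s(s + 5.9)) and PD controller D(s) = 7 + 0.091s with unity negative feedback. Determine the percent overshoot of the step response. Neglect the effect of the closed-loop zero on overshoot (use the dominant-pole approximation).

22%

Forward path: (7 + 0.091s)·8.4/(s(s+5.9)). The closed-loop characteristic equation is s² + (5.9 + 8.4·0.091)s + 8.4·7 = 0.
That is s² + 6.664s + 58.8 = 0, so ω_n = 7.668 rad/s and ζ = 6.664/(2·7.668) = 0.4346.
%OS = 100·exp(−πζ/√(1−ζ²)) = 22%.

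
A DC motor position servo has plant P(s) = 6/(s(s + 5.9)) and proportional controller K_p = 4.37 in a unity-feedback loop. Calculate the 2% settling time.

The closed-loop denominator s² + 5.9s + 26.22 gives ω_n = √26.22 = 5.121 and ζ = 5.9/(2ω_n) = 0.5761.
2% settling time T_s ≈ 4/(ζω_n) = 4/2.95 = 1.36 s.

T_s ≈ 1.36 s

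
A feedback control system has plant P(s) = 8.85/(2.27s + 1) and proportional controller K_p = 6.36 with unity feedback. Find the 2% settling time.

Closed loop: T(s) = K_p·P/(1+K_p·P) = 56.29/(2.27s + 1 + 56.29), with pole at s = −(1 + 56.29)/2.27 = −25.24.
τ = 1/25.24 = 0.03963 s, so 2% settling time ≈ 4τ = 0.159 s.

T_s ≈ 0.159 s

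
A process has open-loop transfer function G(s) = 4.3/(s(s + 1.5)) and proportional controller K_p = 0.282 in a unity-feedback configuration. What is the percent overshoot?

From 1 + K_pG(s) = 0: s² + 1.5s + 1.213 = 0 ⇒ ω_n = 1.101, ζ = 0.6811.
%OS = 100·exp(−πζ/√(1−ζ²)) = 100·exp(−π·0.6811/√0.5361) = 5.38%.

5.38%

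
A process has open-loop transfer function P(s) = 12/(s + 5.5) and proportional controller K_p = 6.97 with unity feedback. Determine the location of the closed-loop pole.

Closed-loop transfer function: T(s) = K_p·P(s)/(1 + K_p·P(s)) = 83.64/(s + 5.5 + 83.64) = 83.64/(s + 89.14).
The closed-loop pole is at s = −89.14.

s = -89.14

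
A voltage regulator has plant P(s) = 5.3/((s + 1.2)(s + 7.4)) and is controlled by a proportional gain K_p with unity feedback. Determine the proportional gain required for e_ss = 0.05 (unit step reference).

K_p = 31.8

The loop is type 0, so e_ss(step) = 1/(1 + K_pos) with K_pos = K_p·P(0).
P(0) = 0.5968. Require 1/(1 + K_p·0.5968) = 0.05, so 1 + 0.5968·K_p = 20.
K_p = (20 − 1)/0.5968 = 31.8.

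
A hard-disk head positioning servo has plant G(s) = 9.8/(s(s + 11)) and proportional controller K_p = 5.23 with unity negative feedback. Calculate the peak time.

The closed-loop denominator s² + 11s + 51.25 gives ω_n = √51.25 = 7.159 and ζ = 11/(2ω_n) = 0.7682.
Damped frequency ω_d = ω_n√(1−ζ²) = 4.583 rad/s, so peak time T_p = π/ω_d = 0.685 s.

T_p = 0.685 s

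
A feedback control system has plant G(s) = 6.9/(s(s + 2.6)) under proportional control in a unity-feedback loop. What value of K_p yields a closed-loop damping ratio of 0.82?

K_p = 0.364

Closed-loop characteristic equation: s² + 2.6s + K_p·6.9 = 0.
So ω_n = √(6.9K_p) and 2ζω_n = 2.6, giving ζ = 2.6/(2√(6.9K_p)).
Setting ζ = 0.82: √(6.9K_p) = 2.6/(2·0.82) = 1.585, so K_p = 2.513/6.9 = 0.364.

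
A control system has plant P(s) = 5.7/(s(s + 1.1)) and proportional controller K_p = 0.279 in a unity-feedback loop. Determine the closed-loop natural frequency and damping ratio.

With unity feedback the closed-loop characteristic equation is s² + 1.1s + 0.279·5.7 = s² + 1.1s + 1.59 = 0.
So ω_n² = 1.59 ⇒ ω_n = 1.261 rad/s, and ζ = 1.1/(2ω_n) = 0.436.

ω_n = 1.26 rad/s, ζ = 0.436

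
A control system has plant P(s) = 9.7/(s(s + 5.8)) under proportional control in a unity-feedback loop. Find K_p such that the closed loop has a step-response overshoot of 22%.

From %OS = 100·exp(−πζ/√(1−ζ²)) = 22%, ζ = −ln(0.22)/√(π²+ln²(0.22)) = 0.4342.
Characteristic equation s² + 5.8s + 9.7K_p = 0 gives ζ = 5.8/(2√(9.7K_p)).
Setting ζ = 0.4342: √(9.7K_p) = 5.8/(2·0.4342) = 6.679, so K_p = 44.62/9.7 = 4.6.

K_p = 4.6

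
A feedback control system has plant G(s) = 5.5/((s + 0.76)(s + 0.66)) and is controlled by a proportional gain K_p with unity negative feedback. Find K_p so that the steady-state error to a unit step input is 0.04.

K_p = 2.19

Steady-state error for a unit step on this type-0 loop is 1/(1 + K_p·G(0)).
G(0) = 10.96. Require 1/(1 + K_p·10.96) = 0.04, so 1 + 10.96·K_p = 25.
K_p = (25 − 1)/10.96 = 2.19.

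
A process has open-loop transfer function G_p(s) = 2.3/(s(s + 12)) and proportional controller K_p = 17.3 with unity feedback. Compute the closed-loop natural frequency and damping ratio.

The closed-loop denominator is s(s+12) + 17.3·2.3 = s² + 12s + 39.79.
Matching s² + 2ζω_n s + ω_n²: ω_n = √39.79 = 6.308 rad/s and 2ζω_n = 12, so ζ = 12/(2·6.308) = 0.951.

ω_n = 6.31 rad/s, ζ = 0.951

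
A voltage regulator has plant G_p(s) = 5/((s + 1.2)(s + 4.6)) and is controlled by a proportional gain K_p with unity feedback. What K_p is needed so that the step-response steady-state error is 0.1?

K_p = 9.94

For a type-0 loop with proportional control, e_ss = 1/(1 + K_p·G_p(0)).
G_p(0) = 0.9058. Require 1/(1 + K_p·0.9058) = 0.1, so 1 + 0.9058·K_p = 10.
K_p = (10 − 1)/0.9058 = 9.94.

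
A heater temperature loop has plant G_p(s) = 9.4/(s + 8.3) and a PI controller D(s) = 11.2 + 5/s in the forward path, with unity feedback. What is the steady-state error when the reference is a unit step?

0

The open loop D(s)G_p(s) has a pole at the origin (type 1), so the static position error constant is infinite and e_ss = 1/(1+∞) = 0.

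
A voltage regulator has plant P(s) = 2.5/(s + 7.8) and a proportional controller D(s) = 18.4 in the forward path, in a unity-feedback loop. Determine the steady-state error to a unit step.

0.145

The loop is type 0. Static position error constant K_pos = D(0)·P(0) = 18.4·0.3205 = 5.897.
Steady-state error to a unit step: e_ss = 1/(1+K_pos) = 1/6.897 = 0.145.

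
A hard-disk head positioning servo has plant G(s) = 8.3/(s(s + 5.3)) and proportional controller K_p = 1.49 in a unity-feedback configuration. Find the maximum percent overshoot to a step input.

2.73%

From 1 + K_pG(s) = 0: s² + 5.3s + 12.37 = 0 ⇒ ω_n = 3.517, ζ = 0.7536.
%OS = 100·exp(−πζ/√(1−ζ²)) = 100·exp(−π·0.7536/√0.4322) = 2.73%.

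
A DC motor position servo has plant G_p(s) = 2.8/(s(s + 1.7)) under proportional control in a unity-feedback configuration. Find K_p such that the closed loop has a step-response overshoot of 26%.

K_p = 1.66

From %OS = 100·exp(−πζ/√(1−ζ²)) = 26%, ζ = −ln(0.26)/√(π²+ln²(0.26)) = 0.3941.
Characteristic equation s² + 1.7s + 2.8K_p = 0 gives ζ = 1.7/(2√(2.8K_p)).
Setting ζ = 0.3941: √(2.8K_p) = 1.7/(2·0.3941) = 2.157, so K_p = 4.652/2.8 = 1.66.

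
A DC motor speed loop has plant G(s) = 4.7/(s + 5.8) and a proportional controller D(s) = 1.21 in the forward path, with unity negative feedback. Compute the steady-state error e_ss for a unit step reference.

0.505

The loop is type 0. Static position error constant K_pos = D(0)·G(0) = 1.21·0.8103 = 0.9805.
Steady-state error to a unit step: e_ss = 1/(1+K_pos) = 1/1.981 = 0.505.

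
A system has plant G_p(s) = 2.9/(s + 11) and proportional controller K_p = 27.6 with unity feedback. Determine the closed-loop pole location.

Closed-loop transfer function: T(s) = K_p·G_p(s)/(1 + K_p·G_p(s)) = 80.04/(s + 11 + 80.04) = 80.04/(s + 91.04).
The closed-loop pole is at s = −91.04.

s = -91.04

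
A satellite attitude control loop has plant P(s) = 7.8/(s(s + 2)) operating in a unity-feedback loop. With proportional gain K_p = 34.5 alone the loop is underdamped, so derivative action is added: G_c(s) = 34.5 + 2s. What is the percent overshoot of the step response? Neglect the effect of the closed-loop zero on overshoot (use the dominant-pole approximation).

13.6%

Forward path: (34.5 + 2s)·7.8/(s(s+2)). The closed-loop characteristic equation is s² + (2 + 7.8·2)s + 7.8·34.5 = 0.
That is s² + 17.6s + 269.1 = 0, so ω_n = 16.4 rad/s and ζ = 17.6/(2·16.4) = 0.5364.
%OS = 100·exp(−πζ/√(1−ζ²)) = 13.6%.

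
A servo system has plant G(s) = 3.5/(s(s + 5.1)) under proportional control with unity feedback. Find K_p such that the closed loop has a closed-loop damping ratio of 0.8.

K_p = 2.9

Closed-loop characteristic equation: s² + 5.1s + K_p·3.5 = 0.
So ω_n = √(3.5K_p) and 2ζω_n = 5.1, giving ζ = 5.1/(2√(3.5K_p)).
Setting ζ = 0.8: √(3.5K_p) = 5.1/(2·0.8) = 3.187, so K_p = 10.16/3.5 = 2.9.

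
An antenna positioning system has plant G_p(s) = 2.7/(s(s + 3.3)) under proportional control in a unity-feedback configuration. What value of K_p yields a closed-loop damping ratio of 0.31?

Closed-loop characteristic equation: s² + 3.3s + K_p·2.7 = 0.
So ω_n = √(2.7K_p) and 2ζω_n = 3.3, giving ζ = 3.3/(2√(2.7K_p)).
Setting ζ = 0.31: √(2.7K_p) = 3.3/(2·0.31) = 5.323, so K_p = 28.33/2.7 = 10.5.

K_p = 10.5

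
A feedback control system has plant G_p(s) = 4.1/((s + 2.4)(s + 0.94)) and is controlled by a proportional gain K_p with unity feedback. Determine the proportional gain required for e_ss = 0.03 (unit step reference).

Steady-state error for a unit step on this type-0 loop is 1/(1 + K_p·G_p(0)).
G_p(0) = 1.817. Require 1/(1 + K_p·1.817) = 0.03, so 1 + 1.817·K_p = 33.33.
K_p = (33.33 − 1)/1.817 = 17.8.

K_p = 17.8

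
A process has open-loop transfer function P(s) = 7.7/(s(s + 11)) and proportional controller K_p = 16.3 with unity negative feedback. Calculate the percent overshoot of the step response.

From 1 + K_pP(s) = 0: s² + 11s + 125.5 = 0 ⇒ ω_n = 11.2, ζ = 0.4909.
%OS = 100·exp(−πζ/√(1−ζ²)) = 100·exp(−π·0.4909/√0.759) = 17%.

17%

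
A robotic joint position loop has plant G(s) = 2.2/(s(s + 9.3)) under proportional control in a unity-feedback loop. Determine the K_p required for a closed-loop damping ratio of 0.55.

Closed-loop characteristic equation: s² + 9.3s + K_p·2.2 = 0.
So ω_n = √(2.2K_p) and 2ζω_n = 9.3, giving ζ = 9.3/(2√(2.2K_p)).
Setting ζ = 0.55: √(2.2K_p) = 9.3/(2·0.55) = 8.455, so K_p = 71.48/2.2 = 32.5.

K_p = 32.5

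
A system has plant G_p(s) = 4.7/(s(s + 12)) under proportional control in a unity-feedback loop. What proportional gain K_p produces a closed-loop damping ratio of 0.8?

Closed-loop characteristic equation: s² + 12s + K_p·4.7 = 0.
So ω_n = √(4.7K_p) and 2ζω_n = 12, giving ζ = 12/(2√(4.7K_p)).
Setting ζ = 0.8: √(4.7K_p) = 12/(2·0.8) = 7.5, so K_p = 56.25/4.7 = 12.

K_p = 12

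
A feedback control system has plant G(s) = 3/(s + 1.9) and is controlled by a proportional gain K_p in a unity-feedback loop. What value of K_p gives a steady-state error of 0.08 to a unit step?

K_p = 7.28

The loop is type 0, so e_ss(step) = 1/(1 + K_pos) with K_pos = K_p·G(0).
G(0) = 1.579. Require 1/(1 + K_p·1.579) = 0.08, so 1 + 1.579·K_p = 12.5.
K_p = (12.5 − 1)/1.579 = 7.28.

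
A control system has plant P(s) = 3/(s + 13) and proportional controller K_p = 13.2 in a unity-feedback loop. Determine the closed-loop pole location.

Closed-loop transfer function: T(s) = K_p·P(s)/(1 + K_p·P(s)) = 39.6/(s + 13 + 39.6) = 39.6/(s + 52.6).
The closed-loop pole is at s = −52.6.

s = -52.6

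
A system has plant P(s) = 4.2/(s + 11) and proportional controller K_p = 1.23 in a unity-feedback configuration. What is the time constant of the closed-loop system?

Closed-loop transfer function: T(s) = K_p·P(s)/(1 + K_p·P(s)) = 5.166/(s + 11 + 5.166) = 5.166/(s + 16.17).
Time constant τ = 1/16.17 = 0.0619 s.

τ = 0.0619 s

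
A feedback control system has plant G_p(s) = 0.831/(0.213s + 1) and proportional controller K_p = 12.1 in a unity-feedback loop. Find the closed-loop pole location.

Closed loop: T(s) = K_p·G_p/(1+K_p·G_p) = 10.06/(0.213s + 1 + 10.06), with pole at s = −(1 + 10.06)/0.213 = −51.9.

s = -51.9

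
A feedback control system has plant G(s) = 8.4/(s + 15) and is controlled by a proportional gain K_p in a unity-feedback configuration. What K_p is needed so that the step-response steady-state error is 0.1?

K_p = 16.1

Steady-state error for a unit step on this type-0 loop is 1/(1 + K_p·G(0)).
G(0) = 0.56. Require 1/(1 + K_p·0.56) = 0.1, so 1 + 0.56·K_p = 10.
K_p = (10 − 1)/0.56 = 16.1.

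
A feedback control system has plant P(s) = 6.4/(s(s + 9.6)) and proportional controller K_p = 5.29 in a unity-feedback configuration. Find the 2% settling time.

T_s ≈ 0.833 s

The closed-loop denominator s² + 9.6s + 33.86 gives ω_n = √33.86 = 5.819 and ζ = 9.6/(2ω_n) = 0.8249.
2% settling time T_s ≈ 4/(ζω_n) = 4/4.8 = 0.833 s.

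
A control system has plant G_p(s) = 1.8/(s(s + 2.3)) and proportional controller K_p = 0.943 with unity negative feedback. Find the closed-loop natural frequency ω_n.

ω_n = 1.3 rad/s

With unity feedback the closed-loop characteristic equation is s² + 2.3s + 0.943·1.8 = s² + 2.3s + 1.697 = 0.
Matching s² + 2ζω_n s + ω_n²: ω_n = √1.697 = 1.303 rad/s and 2ζω_n = 2.3, so ζ = 2.3/(2·1.303) = 0.883.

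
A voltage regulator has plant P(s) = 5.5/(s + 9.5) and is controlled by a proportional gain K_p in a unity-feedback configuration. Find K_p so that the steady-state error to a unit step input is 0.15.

For a type-0 loop with proportional control, e_ss = 1/(1 + K_p·P(0)).
P(0) = 0.5789. Require 1/(1 + K_p·0.5789) = 0.15, so 1 + 0.5789·K_p = 6.667.
K_p = (6.667 − 1)/0.5789 = 9.79.

K_p = 9.79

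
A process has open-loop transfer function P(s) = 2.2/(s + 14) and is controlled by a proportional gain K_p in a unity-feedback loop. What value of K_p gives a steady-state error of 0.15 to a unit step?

K_p = 36.1

The loop is type 0, so e_ss(step) = 1/(1 + K_pos) with K_pos = K_p·P(0).
P(0) = 0.1571. Require 1/(1 + K_p·0.1571) = 0.15, so 1 + 0.1571·K_p = 6.667.
K_p = (6.667 − 1)/0.1571 = 36.1.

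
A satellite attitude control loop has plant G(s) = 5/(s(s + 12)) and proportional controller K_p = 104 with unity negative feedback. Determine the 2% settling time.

T_s ≈ 0.667 s

The closed-loop denominator s² + 12s + 520 gives ω_n = √520 = 22.8 and ζ = 12/(2ω_n) = 0.2631.
2% settling time T_s ≈ 4/(ζω_n) = 4/6 = 0.667 s.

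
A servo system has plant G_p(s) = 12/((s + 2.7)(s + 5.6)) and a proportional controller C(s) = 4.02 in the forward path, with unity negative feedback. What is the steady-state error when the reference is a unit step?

The loop is type 0. Static position error constant K_pos = C(0)·G_p(0) = 4.02·0.7937 = 3.19.
Steady-state error to a unit step: e_ss = 1/(1+K_pos) = 1/4.19 = 0.239.

0.239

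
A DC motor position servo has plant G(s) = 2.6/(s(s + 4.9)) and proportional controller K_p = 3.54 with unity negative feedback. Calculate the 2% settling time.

T_s ≈ 1.63 s

From 1 + K_pG(s) = 0: s² + 4.9s + 9.204 = 0 ⇒ ω_n = 3.034, ζ = 0.8076.
2% settling time T_s ≈ 4/(ζω_n) = 4/2.45 = 1.63 s.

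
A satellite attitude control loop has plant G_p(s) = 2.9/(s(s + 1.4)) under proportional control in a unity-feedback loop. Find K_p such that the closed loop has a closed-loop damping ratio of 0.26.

Closed-loop characteristic equation: s² + 1.4s + K_p·2.9 = 0.
So ω_n = √(2.9K_p) and 2ζω_n = 1.4, giving ζ = 1.4/(2√(2.9K_p)).
Setting ζ = 0.26: √(2.9K_p) = 1.4/(2·0.26) = 2.692, so K_p = 7.249/2.9 = 2.5.

K_p = 2.5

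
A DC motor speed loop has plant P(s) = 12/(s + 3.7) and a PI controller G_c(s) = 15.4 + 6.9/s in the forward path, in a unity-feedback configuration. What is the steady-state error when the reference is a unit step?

The open loop G_c(s)P(s) has a pole at the origin (type 1), so the static position error constant is infinite and e_ss = 1/(1+∞) = 0.

0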